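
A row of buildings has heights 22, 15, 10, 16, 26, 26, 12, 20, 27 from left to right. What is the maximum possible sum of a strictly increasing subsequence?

84

Let S[i] be the best sum of a strictly increasing subsequence ending at i:
i:      1  2  3  4  5  6  7  8  9
a[i]:  22 15 10 16 26 26 12 20 27
S:     22 15 10 31 57 57 22 51 84
Maximum is 84 (e.g. 15 + 16 + 26 + 27).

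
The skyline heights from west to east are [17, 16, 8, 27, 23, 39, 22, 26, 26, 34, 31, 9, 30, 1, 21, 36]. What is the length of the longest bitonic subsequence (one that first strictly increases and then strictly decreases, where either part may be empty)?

7

inc[i] = longest strictly increasing subsequence ending at i; dec[i] = longest strictly decreasing subsequence starting at i:
i:      1  2  3  4  5  6  7  8  9 10 11 12 13 14 15 16
a[i]:  17 16  8 27 23 39 22 26 26 34 31  9 30  1 21 36
inc:    1  1  1  2  2  3  2  3  3  4  4  2  4  1  3  5
dec:    4  3  2  5  4  5  3  3  3  4  3  2  2  1  1  1
Best peak at i=6 (value 39): inc=3, dec=5, length 3+5−1 = 7.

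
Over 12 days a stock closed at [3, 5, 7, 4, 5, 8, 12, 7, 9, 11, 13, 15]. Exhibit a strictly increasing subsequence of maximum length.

Patience tails give the LIS length; then backtrack through the dp parents:
3 → extends → [3]
5 → extends → [3, 5]
7 → extends → [3, 5, 7]
4 → replaces 5 → [3, 4, 7]
5 → replaces 7 → [3, 4, 5]
8 → extends → [3, 4, 5, 8]
12 → extends → [3, 4, 5, 8, 12]
7 → replaces 8 → [3, 4, 5, 7, 12]
9 → replaces 12 → [3, 4, 5, 7, 9]
11 → extends → [3, 4, 5, 7, 9, 11]
13 → extends → [3, 4, 5, 7, 9, 11, 13]
15 → extends → [3, 4, 5, 7, 9, 11, 13, 15]
Length 8; one witness is 3, 5, 7, 8, 9, 11, 13, 15.

3, 5, 7, 8, 9, 11, 13, 15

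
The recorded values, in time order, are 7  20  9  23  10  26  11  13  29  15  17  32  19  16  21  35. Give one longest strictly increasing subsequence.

Patience tails give the LIS length; then backtrack through the dp parents:
7 → extends → [7]
20 → extends → [7, 20]
9 → replaces 20 → [7, 9]
23 → extends → [7, 9, 23]
10 → replaces 23 → [7, 9, 10]
26 → extends → [7, 9, 10, 26]
11 → replaces 26 → [7, 9, 10, 11]
13 → extends → [7, 9, 10, 11, 13]
29 → extends → [7, 9, 10, 11, 13, 29]
15 → replaces 29 → [7, 9, 10, 11, 13, 15]
17 → extends → [7, 9, 10, 11, 13, 15, 17]
32 → extends → [7, 9, 10, 11, 13, 15, 17, 32]
19 → replaces 32 → [7, 9, 10, 11, 13, 15, 17, 19]
16 → replaces 17 → [7, 9, 10, 11, 13, 15, 16, 19]
21 → extends → [7, 9, 10, 11, 13, 15, 16, 19, 21]
35 → extends → [7, 9, 10, 11, 13, 15, 16, 19, 21, 35]
Length 10; one witness is 7, 9, 10, 11, 13, 15, 17, 19, 21, 35.

7, 9, 10, 11, 13, 15, 17, 19, 21, 35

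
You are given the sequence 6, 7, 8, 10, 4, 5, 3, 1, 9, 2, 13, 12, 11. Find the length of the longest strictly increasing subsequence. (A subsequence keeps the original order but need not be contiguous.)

Track the smallest tail for each achievable length (strict):
6 → extends → [6]
7 → extends → [6, 7]
8 → extends → [6, 7, 8]
10 → extends → [6, 7, 8, 10]
4 → replaces 6 → [4, 7, 8, 10]
5 → replaces 7 → [4, 5, 8, 10]
3 → replaces 4 → [3, 5, 8, 10]
1 → replaces 3 → [1, 5, 8, 10]
9 → replaces 10 → [1, 5, 8, 9]
2 → replaces 5 → [1, 2, 8, 9]
13 → extends → [1, 2, 8, 9, 13]
12 → replaces 13 → [1, 2, 8, 9, 12]
11 → replaces 12 → [1, 2, 8, 9, 11]
Five tails, so the longest strictly increasing subsequence has length 5 (e.g. 6, 7, 8, 10, 13).

5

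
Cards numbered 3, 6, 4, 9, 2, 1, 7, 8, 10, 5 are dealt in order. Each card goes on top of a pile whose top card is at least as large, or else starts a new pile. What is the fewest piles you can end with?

5

Place each on the leftmost legal pile:
3 → new pile 1 (tops now [3])
6 → new pile 2 (tops now [3, 6])
4 → pile 2 (tops now [3, 4])
9 → new pile 3 (tops now [3, 4, 9])
2 → pile 1 (tops now [2, 4, 9])
1 → pile 1 (tops now [1, 4, 9])
7 → pile 3 (tops now [1, 4, 7])
8 → new pile 4 (tops now [1, 4, 7, 8])
10 → new pile 5 (tops now [1, 4, 7, 8, 10])
5 → pile 3 (tops now [1, 4, 5, 8, 10])
Five piles.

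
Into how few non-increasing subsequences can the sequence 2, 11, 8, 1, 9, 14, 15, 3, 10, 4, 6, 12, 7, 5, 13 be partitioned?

6

The minimum number of non-increasing subsequences covering a sequence equals the length of its longest strictly increasing subsequence.
LIS length is 6 (e.g. 2, 8, 9, 10, 12, 13), so 6 piles are needed.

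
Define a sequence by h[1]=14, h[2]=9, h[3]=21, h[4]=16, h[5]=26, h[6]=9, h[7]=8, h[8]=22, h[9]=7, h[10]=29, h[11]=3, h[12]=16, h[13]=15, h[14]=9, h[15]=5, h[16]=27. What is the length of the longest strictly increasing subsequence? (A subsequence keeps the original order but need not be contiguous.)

Track the smallest tail for each achievable length (strict):
14 → extends → [14]
9 → replaces 14 → [9]
21 → extends → [9, 21]
16 → replaces 21 → [9, 16]
26 → extends → [9, 16, 26]
9 → already a tail → [9, 16, 26]
8 → replaces 9 → [8, 16, 26]
22 → replaces 26 → [8, 16, 22]
7 → replaces 8 → [7, 16, 22]
29 → extends → [7, 16, 22, 29]
3 → replaces 7 → [3, 16, 22, 29]
16 → already a tail → [3, 16, 22, 29]
15 → replaces 16 → [3, 15, 22, 29]
9 → replaces 15 → [3, 9, 22, 29]
5 → replaces 9 → [3, 5, 22, 29]
27 → replaces 29 → [3, 5, 22, 27]
Four tails, so the longest strictly increasing subsequence has length 4 (e.g. 14, 21, 26, 29).

4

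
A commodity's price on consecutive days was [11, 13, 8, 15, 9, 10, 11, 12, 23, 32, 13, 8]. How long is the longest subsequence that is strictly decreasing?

Let dp[i] be the longest strictly decreasing subsequence ending at i:
i:      1  2  3  4  5  6  7  8  9 10 11 12
a[i]:  11 13  8 15  9 10 11 12 23 32 13  8
dp:     1  1  2  1  2  2  2  2  1  1  2  3
Maximum is 3.

3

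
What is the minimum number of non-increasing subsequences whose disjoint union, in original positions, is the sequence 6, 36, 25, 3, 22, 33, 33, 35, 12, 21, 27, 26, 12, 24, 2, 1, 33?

Place each on the leftmost legal pile:
6 → new pile 1 (tops now [6])
36 → new pile 2 (tops now [6, 36])
25 → pile 2 (tops now [6, 25])
3 → pile 1 (tops now [3, 25])
22 → pile 2 (tops now [3, 22])
33 → new pile 3 (tops now [3, 22, 33])
33 → pile 3 (tops now [3, 22, 33])
35 → new pile 4 (tops now [3, 22, 33, 35])
12 → pile 2 (tops now [3, 12, 33, 35])
21 → pile 3 (tops now [3, 12, 21, 35])
27 → pile 4 (tops now [3, 12, 21, 27])
26 → pile 4 (tops now [3, 12, 21, 26])
12 → pile 2 (tops now [3, 12, 21, 26])
24 → pile 4 (tops now [3, 12, 21, 24])
2 → pile 1 (tops now [2, 12, 21, 24])
1 → pile 1 (tops now [1, 12, 21, 24])
33 → new pile 5 (tops now [1, 12, 21, 24, 33])
Five piles.

5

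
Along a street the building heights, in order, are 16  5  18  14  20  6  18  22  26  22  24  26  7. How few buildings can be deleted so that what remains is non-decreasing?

6

Fewest deletions = n − (longest non-decreasing subsequence).
i:      1  2  3  4  5  6  7  8  9 10 11 12 13
a[i]:  16  5 18 14 20  6 18 22 26 22 24 26  7
dp:     1  1  2  2  3  2  3  4  5  5  6  7  3
max dp = 7, so deletions = 13 − 7 = 6.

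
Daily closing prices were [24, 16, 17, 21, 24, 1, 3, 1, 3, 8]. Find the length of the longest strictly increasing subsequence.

4

Track the smallest tail for each achievable length (strict):
24 → extends → [24]
16 → replaces 24 → [16]
17 → extends → [16, 17]
21 → extends → [16, 17, 21]
24 → extends → [16, 17, 21, 24]
1 → replaces 16 → [1, 17, 21, 24]
3 → replaces 17 → [1, 3, 21, 24]
1 → already a tail → [1, 3, 21, 24]
3 → already a tail → [1, 3, 21, 24]
8 → replaces 21 → [1, 3, 8, 24]
Four tails, so the longest strictly increasing subsequence has length 4 (e.g. 16, 17, 21, 24).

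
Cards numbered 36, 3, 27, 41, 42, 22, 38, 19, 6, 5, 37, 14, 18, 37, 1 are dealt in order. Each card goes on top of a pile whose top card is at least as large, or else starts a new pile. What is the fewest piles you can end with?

The minimum number of non-increasing subsequences covering a sequence equals the length of its longest strictly increasing subsequence.
LIS length is 5 (e.g. 3, 6, 14, 18, 37), so 5 piles are needed.

5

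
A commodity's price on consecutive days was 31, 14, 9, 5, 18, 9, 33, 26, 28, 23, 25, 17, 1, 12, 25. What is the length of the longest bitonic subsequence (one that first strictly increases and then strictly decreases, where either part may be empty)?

inc[i] = longest strictly increasing subsequence ending at i; dec[i] = longest strictly decreasing subsequence starting at i:
i:      1  2  3  4  5  6  7  8  9 10 11 12 13 14 15
a[i]:  31 14  9  5 18  9 33 26 28 23 25 17  1 12 25
inc:    1  1  1  1  2  2  3  3  4  3  4  3  1  3  4
dec:    5  4  3  2  3  2  5  4  4  3  3  2  1  1  1
Best peak at i=7 (value 33): inc=3, dec=5, length 3+5−1 = 7.

7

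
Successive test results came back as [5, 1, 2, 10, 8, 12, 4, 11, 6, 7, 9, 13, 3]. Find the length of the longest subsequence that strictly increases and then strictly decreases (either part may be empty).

8

inc[i] = longest strictly increasing subsequence ending at i; dec[i] = longest strictly decreasing subsequence starting at i:
i:      1  2  3  4  5  6  7  8  9 10 11 12 13
a[i]:   5  1  2 10  8 12  4 11  6  7  9 13  3
inc:    1  1  2  3  3  4  3  4  4  5  6  7  3
dec:    3  1  1  4  3  4  2  3  2  2  2  2  1
Best peak at i=12 (value 13): inc=7, dec=2, length 7+2−1 = 8.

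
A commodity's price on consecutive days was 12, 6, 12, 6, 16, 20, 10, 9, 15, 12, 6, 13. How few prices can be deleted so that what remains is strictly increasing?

8

Fewest deletions = n − (longest strictly increasing subsequence).
i:      1  2  3  4  5  6  7  8  9 10 11 12
a[i]:  12  6 12  6 16 20 10  9 15 12  6 13
dp:     1  1  2  1  3  4  2  2  3  3  1  4
max dp = 4, so deletions = 12 − 4 = 8.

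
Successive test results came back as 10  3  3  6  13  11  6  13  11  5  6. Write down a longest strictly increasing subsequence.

3, 6, 11, 13

Patience tails give the LIS length; then backtrack through the dp parents:
10 → extends → [10]
3 → replaces 10 → [3]
3 → already a tail → [3]
6 → extends → [3, 6]
13 → extends → [3, 6, 13]
11 → replaces 13 → [3, 6, 11]
6 → already a tail → [3, 6, 11]
13 → extends → [3, 6, 11, 13]
11 → already a tail → [3, 6, 11, 13]
5 → replaces 6 → [3, 5, 11, 13]
6 → replaces 11 → [3, 5, 6, 13]
Length 4; one witness is 3, 6, 11, 13.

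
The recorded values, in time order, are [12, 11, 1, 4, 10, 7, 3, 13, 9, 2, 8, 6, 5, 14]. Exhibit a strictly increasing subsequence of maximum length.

1, 4, 10, 13, 14

Patience tails give the LIS length; then backtrack through the dp parents:
12 → extends → [12]
11 → replaces 12 → [11]
1 → replaces 11 → [1]
4 → extends → [1, 4]
10 → extends → [1, 4, 10]
7 → replaces 10 → [1, 4, 7]
3 → replaces 4 → [1, 3, 7]
13 → extends → [1, 3, 7, 13]
9 → replaces 13 → [1, 3, 7, 9]
2 → replaces 3 → [1, 2, 7, 9]
8 → replaces 9 → [1, 2, 7, 8]
6 → replaces 7 → [1, 2, 6, 8]
5 → replaces 6 → [1, 2, 5, 8]
14 → extends → [1, 2, 5, 8, 14]
Length 5; one witness is 1, 4, 10, 13, 14.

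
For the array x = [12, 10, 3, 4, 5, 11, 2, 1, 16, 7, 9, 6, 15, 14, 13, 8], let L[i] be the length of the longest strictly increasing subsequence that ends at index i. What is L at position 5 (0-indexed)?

dp[i] = 1 + max{dp[j] : j<i, x[j]<x[i]} (or 1 if no such j):
i:      0  1  2  3  4  5  6  7  8  9 10 11 12 13 14 15
x[i]:  12 10  3  4  5 11  2  1 16  7  9  6 15 14 13  8
dp:     1  1  1  2  3  4  1  1  5  4  5  4  6  6  6  5
At index 5 the value is 4.

4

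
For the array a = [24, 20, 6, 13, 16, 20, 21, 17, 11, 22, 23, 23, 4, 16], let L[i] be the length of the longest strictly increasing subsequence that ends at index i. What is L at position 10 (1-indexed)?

dp[i] = 1 + max{dp[j] : j<i, a[j]<a[i]} (or 1 if no such j):
i:      1  2  3  4  5  6  7  8  9 10 11 12 13 14
a[i]:  24 20  6 13 16 20 21 17 11 22 23 23  4 16
dp:     1  1  1  2  3  4  5  4  2  6  7  7  1  3
At index 10 the value is 6.

6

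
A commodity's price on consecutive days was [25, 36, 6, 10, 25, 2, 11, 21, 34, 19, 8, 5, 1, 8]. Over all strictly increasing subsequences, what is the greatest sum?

Let S[i] be the best sum of a strictly increasing subsequence ending at i:
i:      1  2  3  4  5  6  7  8  9 10 11 12 13 14
a[i]:  25 36  6 10 25  2 11 21 34 19  8  5  1  8
S:     25 61  6 16 41  2 27 48 82 46 14  7  1 15
Maximum is 82 (e.g. 6 + 10 + 11 + 21 + 34).

82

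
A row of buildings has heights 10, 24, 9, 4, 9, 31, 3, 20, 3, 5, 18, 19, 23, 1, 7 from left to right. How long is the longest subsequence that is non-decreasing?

6

Let dp[i] be the length of the longest such subsequence ending at index i:
i:      1  2  3  4  5  6  7  8  9 10 11 12 13 14 15
a[i]:  10 24  9  4  9 31  3 20  3  5 18 19 23  1  7
dp:     1  2  1  1  2  3  1  3  2  3  4  5  6  1  4
Maximum dp value is 6.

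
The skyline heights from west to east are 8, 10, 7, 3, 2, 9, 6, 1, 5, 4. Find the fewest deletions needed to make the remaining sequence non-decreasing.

Fewest deletions = n − (longest non-decreasing subsequence).
i:      1  2  3  4  5  6  7  8  9 10
a[i]:   8 10  7  3  2  9  6  1  5  4
dp:     1  2  1  1  1  2  2  1  2  2
max dp = 2, so deletions = 10 − 2 = 8.

8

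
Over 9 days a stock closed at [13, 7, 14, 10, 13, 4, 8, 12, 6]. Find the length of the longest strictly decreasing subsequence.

4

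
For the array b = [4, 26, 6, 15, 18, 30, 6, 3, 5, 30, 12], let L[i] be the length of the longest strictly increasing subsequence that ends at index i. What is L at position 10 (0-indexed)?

3

dp[i] = 1 + max{dp[j] : j<i, b[j]<b[i]} (or 1 if no such j):
i:      0  1  2  3  4  5  6  7  8  9 10
b[i]:   4 26  6 15 18 30  6  3  5 30 12
dp:     1  2  2  3  4  5  2  1  2  5  3
At index 10 the value is 3.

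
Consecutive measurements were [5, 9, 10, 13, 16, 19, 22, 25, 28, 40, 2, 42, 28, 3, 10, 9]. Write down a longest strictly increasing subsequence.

5, 9, 10, 13, 16, 19, 22, 25, 28, 40, 42

Patience tails give the LIS length; then backtrack through the dp parents:
5 → extends → [5]
9 → extends → [5, 9]
10 → extends → [5, 9, 10]
13 → extends → [5, 9, 10, 13]
16 → extends → [5, 9, 10, 13, 16]
19 → extends → [5, 9, 10, 13, 16, 19]
22 → extends → [5, 9, 10, 13, 16, 19, 22]
25 → extends → [5, 9, 10, 13, 16, 19, 22, 25]
28 → extends → [5, 9, 10, 13, 16, 19, 22, 25, 28]
40 → extends → [5, 9, 10, 13, 16, 19, 22, 25, 28, 40]
2 → replaces 5 → [2, 9, 10, 13, 16, 19, 22, 25, 28, 40]
42 → extends → [2, 9, 10, 13, 16, 19, 22, 25, 28, 40, 42]
28 → already a tail → [2, 9, 10, 13, 16, 19, 22, 25, 28, 40, 42]
3 → replaces 9 → [2, 3, 10, 13, 16, 19, 22, 25, 28, 40, 42]
10 → already a tail → [2, 3, 10, 13, 16, 19, 22, 25, 28, 40, 42]
9 → replaces 10 → [2, 3, 9, 13, 16, 19, 22, 25, 28, 40, 42]
Length 11; one witness is 5, 9, 10, 13, 16, 19, 22, 25, 28, 40, 42.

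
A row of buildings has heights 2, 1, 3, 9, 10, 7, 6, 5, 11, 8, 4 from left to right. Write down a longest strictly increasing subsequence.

2, 3, 9, 10, 11

Patience tails give the LIS length; then backtrack through the dp parents:
2 → extends → [2]
1 → replaces 2 → [1]
3 → extends → [1, 3]
9 → extends → [1, 3, 9]
10 → extends → [1, 3, 9, 10]
7 → replaces 9 → [1, 3, 7, 10]
6 → replaces 7 → [1, 3, 6, 10]
5 → replaces 6 → [1, 3, 5, 10]
11 → extends → [1, 3, 5, 10, 11]
8 → replaces 10 → [1, 3, 5, 8, 11]
4 → replaces 5 → [1, 3, 4, 8, 11]
Length 5; one witness is 2, 3, 9, 10, 11.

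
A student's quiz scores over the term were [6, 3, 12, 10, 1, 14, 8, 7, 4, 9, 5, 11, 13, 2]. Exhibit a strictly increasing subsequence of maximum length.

6, 8, 9, 11, 13

Patience tails give the LIS length; then backtrack through the dp parents:
6 → extends → [6]
3 → replaces 6 → [3]
12 → extends → [3, 12]
10 → replaces 12 → [3, 10]
1 → replaces 3 → [1, 10]
14 → extends → [1, 10, 14]
8 → replaces 10 → [1, 8, 14]
7 → replaces 8 → [1, 7, 14]
4 → replaces 7 → [1, 4, 14]
9 → replaces 14 → [1, 4, 9]
5 → replaces 9 → [1, 4, 5]
11 → extends → [1, 4, 5, 11]
13 → extends → [1, 4, 5, 11, 13]
2 → replaces 4 → [1, 2, 5, 11, 13]
Length 5; one witness is 6, 8, 9, 11, 13.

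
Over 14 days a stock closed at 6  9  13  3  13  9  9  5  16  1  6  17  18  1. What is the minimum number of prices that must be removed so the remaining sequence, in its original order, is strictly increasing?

Fewest deletions = n − (longest strictly increasing subsequence).
i:      1  2  3  4  5  6  7  8  9 10 11 12 13 14
a[i]:   6  9 13  3 13  9  9  5 16  1  6 17 18  1
dp:     1  2  3  1  3  2  2  2  4  1  3  5  6  1
max dp = 6, so deletions = 14 − 6 = 8.

8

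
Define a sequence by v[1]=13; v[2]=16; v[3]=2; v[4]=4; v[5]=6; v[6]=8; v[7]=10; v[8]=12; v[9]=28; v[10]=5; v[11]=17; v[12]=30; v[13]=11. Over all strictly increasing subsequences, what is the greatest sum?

Let S[i] be the best sum of a strictly increasing subsequence ending at i:
i:       1   2   3   4   5   6   7   8   9  10  11  12  13
v[i]:   13  16   2   4   6   8  10  12  28   5  17  30  11
S:      13  29   2   6  12  20  30  42  70  11  59 100  41
Maximum is 100 (e.g. 2 + 4 + 6 + 8 + 10 + 12 + 28 + 30).

100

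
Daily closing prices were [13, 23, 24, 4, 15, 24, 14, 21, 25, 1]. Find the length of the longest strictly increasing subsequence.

Track the smallest tail for each achievable length (strict):
13 → extends → [13]
23 → extends → [13, 23]
24 → extends → [13, 23, 24]
4 → replaces 13 → [4, 23, 24]
15 → replaces 23 → [4, 15, 24]
24 → already a tail → [4, 15, 24]
14 → replaces 15 → [4, 14, 24]
21 → replaces 24 → [4, 14, 21]
25 → extends → [4, 14, 21, 25]
1 → replaces 4 → [1, 14, 21, 25]
Four tails, so the longest strictly increasing subsequence has length 4 (e.g. 13, 23, 24, 25).

4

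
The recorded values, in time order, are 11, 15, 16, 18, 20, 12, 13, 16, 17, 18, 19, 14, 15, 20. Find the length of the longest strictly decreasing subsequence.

Let dp[i] be the longest strictly decreasing subsequence ending at i:
i:      1  2  3  4  5  6  7  8  9 10 11 12 13 14
a[i]:  11 15 16 18 20 12 13 16 17 18 19 14 15 20
dp:     1  1  1  1  1  2  2  2  2  2  2  3  3  1
Maximum is 3.

3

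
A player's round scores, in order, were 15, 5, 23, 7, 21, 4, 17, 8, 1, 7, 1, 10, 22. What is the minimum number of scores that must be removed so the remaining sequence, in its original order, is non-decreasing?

8

Fewest deletions = n − (longest non-decreasing subsequence).
i:      1  2  3  4  5  6  7  8  9 10 11 12 13
a[i]:  15  5 23  7 21  4 17  8  1  7  1 10 22
dp:     1  1  2  2  3  1  3  3  1  3  2  4  5
max dp = 5, so deletions = 13 − 5 = 8.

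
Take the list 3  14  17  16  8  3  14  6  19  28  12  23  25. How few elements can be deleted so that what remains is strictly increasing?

Fewest deletions = n − (longest strictly increasing subsequence).
Patience tails:
3 → extends → [3]
14 → extends → [3, 14]
17 → extends → [3, 14, 17]
16 → replaces 17 → [3, 14, 16]
8 → replaces 14 → [3, 8, 16]
3 → already a tail → [3, 8, 16]
14 → replaces 16 → [3, 8, 14]
6 → replaces 8 → [3, 6, 14]
19 → extends → [3, 6, 14, 19]
28 → extends → [3, 6, 14, 19, 28]
12 → replaces 14 → [3, 6, 12, 19, 28]
23 → replaces 28 → [3, 6, 12, 19, 23]
25 → extends → [3, 6, 12, 19, 23, 25]
Longest strictly increasing subsequence has length 6, so deletions = 13 − 6 = 7.

7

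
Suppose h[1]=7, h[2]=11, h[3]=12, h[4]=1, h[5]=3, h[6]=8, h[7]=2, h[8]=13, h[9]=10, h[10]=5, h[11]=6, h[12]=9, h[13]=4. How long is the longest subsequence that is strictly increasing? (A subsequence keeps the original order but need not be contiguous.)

Let dp[i] be the length of the longest such subsequence ending at index i:
i:      1  2  3  4  5  6  7  8  9 10 11 12 13
h[i]:   7 11 12  1  3  8  2 13 10  5  6  9  4
dp:     1  2  3  1  2  3  2  4  4  3  4  5  3
Maximum dp value is 5.

5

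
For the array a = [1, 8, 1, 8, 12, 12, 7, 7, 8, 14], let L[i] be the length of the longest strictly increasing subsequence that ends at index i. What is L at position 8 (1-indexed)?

2

dp[i] = 1 + max{dp[j] : j<i, a[j]<a[i]} (or 1 if no such j):
i:      1  2  3  4  5  6  7  8  9 10
a[i]:   1  8  1  8 12 12  7  7  8 14
dp:     1  2  1  2  3  3  2  2  3  4
At index 8 the value is 2.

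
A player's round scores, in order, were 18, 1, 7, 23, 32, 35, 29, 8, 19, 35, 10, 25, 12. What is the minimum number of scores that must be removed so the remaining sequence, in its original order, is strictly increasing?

8

Fewest deletions = n − (longest strictly increasing subsequence).
Patience tails:
18 → extends → [18]
1 → replaces 18 → [1]
7 → extends → [1, 7]
23 → extends → [1, 7, 23]
32 → extends → [1, 7, 23, 32]
35 → extends → [1, 7, 23, 32, 35]
29 → replaces 32 → [1, 7, 23, 29, 35]
8 → replaces 23 → [1, 7, 8, 29, 35]
19 → replaces 29 → [1, 7, 8, 19, 35]
35 → already a tail → [1, 7, 8, 19, 35]
10 → replaces 19 → [1, 7, 8, 10, 35]
25 → replaces 35 → [1, 7, 8, 10, 25]
12 → replaces 25 → [1, 7, 8, 10, 12]
Longest strictly increasing subsequence has length 5, so deletions = 13 − 5 = 8.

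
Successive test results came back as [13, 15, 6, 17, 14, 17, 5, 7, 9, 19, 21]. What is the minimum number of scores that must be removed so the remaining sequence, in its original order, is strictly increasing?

Fewest deletions = n − (longest strictly increasing subsequence).
Patience tails:
13 → extends → [13]
15 → extends → [13, 15]
6 → replaces 13 → [6, 15]
17 → extends → [6, 15, 17]
14 → replaces 15 → [6, 14, 17]
17 → already a tail → [6, 14, 17]
5 → replaces 6 → [5, 14, 17]
7 → replaces 14 → [5, 7, 17]
9 → replaces 17 → [5, 7, 9]
19 → extends → [5, 7, 9, 19]
21 → extends → [5, 7, 9, 19, 21]
Longest strictly increasing subsequence has length 5, so deletions = 11 − 5 = 6.

6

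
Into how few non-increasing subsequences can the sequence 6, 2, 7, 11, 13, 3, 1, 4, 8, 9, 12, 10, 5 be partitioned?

6

Place each on the leftmost legal pile:
6 → new pile 1 (tops now [6])
2 → pile 1 (tops now [2])
7 → new pile 2 (tops now [2, 7])
11 → new pile 3 (tops now [2, 7, 11])
13 → new pile 4 (tops now [2, 7, 11, 13])
3 → pile 2 (tops now [2, 3, 11, 13])
1 → pile 1 (tops now [1, 3, 11, 13])
4 → pile 3 (tops now [1, 3, 4, 13])
8 → pile 4 (tops now [1, 3, 4, 8])
9 → new pile 5 (tops now [1, 3, 4, 8, 9])
12 → new pile 6 (tops now [1, 3, 4, 8, 9, 12])
10 → pile 6 (tops now [1, 3, 4, 8, 9, 10])
5 → pile 4 (tops now [1, 3, 4, 5, 9, 10])
Six piles.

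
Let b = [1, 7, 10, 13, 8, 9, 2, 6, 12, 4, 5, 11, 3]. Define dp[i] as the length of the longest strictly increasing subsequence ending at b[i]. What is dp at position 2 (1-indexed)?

dp[i] = 1 + max{dp[j] : j<i, b[j]<b[i]} (or 1 if no such j):
i:      1  2  3  4  5  6  7  8  9 10 11 12 13
b[i]:   1  7 10 13  8  9  2  6 12  4  5 11  3
dp:     1  2  3  4  3  4  2  3  5  3  4  5  3
At index 2 the value is 2.

2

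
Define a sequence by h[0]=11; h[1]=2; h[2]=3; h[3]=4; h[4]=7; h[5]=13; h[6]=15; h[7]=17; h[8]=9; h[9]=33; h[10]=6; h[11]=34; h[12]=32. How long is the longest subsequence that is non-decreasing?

Track the smallest tail for each achievable length (allowing ties):
11 → extends → [11]
2 → replaces 11 → [2]
3 → extends → [2, 3]
4 → extends → [2, 3, 4]
7 → extends → [2, 3, 4, 7]
13 → extends → [2, 3, 4, 7, 13]
15 → extends → [2, 3, 4, 7, 13, 15]
17 → extends → [2, 3, 4, 7, 13, 15, 17]
9 → replaces 13 → [2, 3, 4, 7, 9, 15, 17]
33 → extends → [2, 3, 4, 7, 9, 15, 17, 33]
6 → replaces 7 → [2, 3, 4, 6, 9, 15, 17, 33]
34 → extends → [2, 3, 4, 6, 9, 15, 17, 33, 34]
32 → replaces 33 → [2, 3, 4, 6, 9, 15, 17, 32, 34]
Nine tails, so the longest non-decreasing subsequence has length 9 (e.g. 2, 3, 4, 7, 13, 15, 17, 33, 34).

9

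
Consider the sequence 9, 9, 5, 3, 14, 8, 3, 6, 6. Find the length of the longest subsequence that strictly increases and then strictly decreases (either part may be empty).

inc[i] = longest strictly increasing subsequence ending at i; dec[i] = longest strictly decreasing subsequence starting at i:
i:      1  2  3  4  5  6  7  8  9
a[i]:   9  9  5  3 14  8  3  6  6
inc:    1  1  1  1  2  2  1  2  2
dec:    3  3  2  1  3  2  1  1  1
Best peak at i=5 (value 14): inc=2, dec=3, length 2+3−1 = 4.

4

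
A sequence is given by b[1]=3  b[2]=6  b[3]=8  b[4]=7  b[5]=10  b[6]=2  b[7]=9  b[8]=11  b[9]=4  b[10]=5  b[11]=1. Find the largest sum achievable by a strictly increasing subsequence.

38

Let S[i] be the best sum of a strictly increasing subsequence ending at i:
i:      1  2  3  4  5  6  7  8  9 10 11
b[i]:   3  6  8  7 10  2  9 11  4  5  1
S:      3  9 17 16 27  2 26 38  7 12  1
Maximum is 38 (e.g. 3 + 6 + 8 + 10 + 11).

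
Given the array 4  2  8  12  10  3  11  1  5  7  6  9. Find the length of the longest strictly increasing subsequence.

5

Track the smallest tail for each achievable length (strict):
4 → extends → [4]
2 → replaces 4 → [2]
8 → extends → [2, 8]
12 → extends → [2, 8, 12]
10 → replaces 12 → [2, 8, 10]
3 → replaces 8 → [2, 3, 10]
11 → extends → [2, 3, 10, 11]
1 → replaces 2 → [1, 3, 10, 11]
5 → replaces 10 → [1, 3, 5, 11]
7 → replaces 11 → [1, 3, 5, 7]
6 → replaces 7 → [1, 3, 5, 6]
9 → extends → [1, 3, 5, 6, 9]
Five tails, so the longest strictly increasing subsequence has length 5 (e.g. 2, 3, 5, 7, 9).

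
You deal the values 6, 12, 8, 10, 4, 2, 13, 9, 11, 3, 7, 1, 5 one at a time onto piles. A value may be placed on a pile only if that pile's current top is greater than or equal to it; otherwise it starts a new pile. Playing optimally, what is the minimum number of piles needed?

4

The minimum number of non-increasing subsequences covering a sequence equals the length of its longest strictly increasing subsequence.
LIS length is 4 (e.g. 6, 8, 10, 13), so 4 piles are needed.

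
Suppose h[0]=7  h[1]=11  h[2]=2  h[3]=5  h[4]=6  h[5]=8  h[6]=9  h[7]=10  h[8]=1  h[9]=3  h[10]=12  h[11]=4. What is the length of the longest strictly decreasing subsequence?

3

Negate each value so 'decreasing' becomes 'increasing', then run patience tails on the negated sequence:
-7 → extends → [-7]
-11 → replaces -7 → [-11]
-2 → extends → [-11, -2]
-5 → replaces -2 → [-11, -5]
-6 → replaces -5 → [-11, -6]
-8 → replaces -6 → [-11, -8]
-9 → replaces -8 → [-11, -9]
-10 → replaces -9 → [-11, -10]
-1 → extends → [-11, -10, -1]
-3 → replaces -1 → [-11, -10, -3]
-12 → replaces -11 → [-12, -10, -3]
-4 → replaces -3 → [-12, -10, -4]
Three tails, so the longest strictly decreasing subsequence of the original has length 3.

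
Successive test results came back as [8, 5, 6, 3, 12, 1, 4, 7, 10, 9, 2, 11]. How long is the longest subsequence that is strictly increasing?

5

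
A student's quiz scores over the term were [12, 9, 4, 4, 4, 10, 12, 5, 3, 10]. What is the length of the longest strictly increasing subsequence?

3

Let dp[i] be the length of the longest such subsequence ending at index i:
i:      1  2  3  4  5  6  7  8  9 10
a[i]:  12  9  4  4  4 10 12  5  3 10
dp:     1  1  1  1  1  2  3  2  1  3
Maximum dp value is 3.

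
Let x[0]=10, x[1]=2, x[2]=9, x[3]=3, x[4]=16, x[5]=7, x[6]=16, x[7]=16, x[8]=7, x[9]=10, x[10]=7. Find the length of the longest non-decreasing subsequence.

Track the smallest tail for each achievable length (allowing ties):
10 → extends → [10]
2 → replaces 10 → [2]
9 → extends → [2, 9]
3 → replaces 9 → [2, 3]
16 → extends → [2, 3, 16]
7 → replaces 16 → [2, 3, 7]
16 → extends → [2, 3, 7, 16]
16 → extends → [2, 3, 7, 16, 16]
7 → replaces 16 → [2, 3, 7, 7, 16]
10 → replaces 16 → [2, 3, 7, 7, 10]
7 → replaces 10 → [2, 3, 7, 7, 7]
Five tails, so the longest non-decreasing subsequence has length 5 (e.g. 2, 9, 16, 16, 16).

5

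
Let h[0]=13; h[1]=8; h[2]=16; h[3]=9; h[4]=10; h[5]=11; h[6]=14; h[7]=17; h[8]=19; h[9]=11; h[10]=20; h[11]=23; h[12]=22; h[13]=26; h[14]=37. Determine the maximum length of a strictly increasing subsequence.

11

Track the smallest tail for each achievable length (strict):
13 → extends → [13]
8 → replaces 13 → [8]
16 → extends → [8, 16]
9 → replaces 16 → [8, 9]
10 → extends → [8, 9, 10]
11 → extends → [8, 9, 10, 11]
14 → extends → [8, 9, 10, 11, 14]
17 → extends → [8, 9, 10, 11, 14, 17]
19 → extends → [8, 9, 10, 11, 14, 17, 19]
11 → already a tail → [8, 9, 10, 11, 14, 17, 19]
20 → extends → [8, 9, 10, 11, 14, 17, 19, 20]
23 → extends → [8, 9, 10, 11, 14, 17, 19, 20, 23]
22 → replaces 23 → [8, 9, 10, 11, 14, 17, 19, 20, 22]
26 → extends → [8, 9, 10, 11, 14, 17, 19, 20, 22, 26]
37 → extends → [8, 9, 10, 11, 14, 17, 19, 20, 22, 26, 37]
Eleven tails, so the longest strictly increasing subsequence has length 11 (e.g. 8, 9, 10, 11, 14, 17, 19, 20, 23, 26, 37).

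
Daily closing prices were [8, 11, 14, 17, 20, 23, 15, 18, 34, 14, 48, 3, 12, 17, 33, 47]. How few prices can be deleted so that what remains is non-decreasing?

8

Fewest deletions = n − (longest non-decreasing subsequence).
i:      1  2  3  4  5  6  7  8  9 10 11 12 13 14 15 16
a[i]:   8 11 14 17 20 23 15 18 34 14 48  3 12 17 33 47
dp:     1  2  3  4  5  6  4  5  7  4  8  1  3  5  7  8
max dp = 8, so deletions = 16 − 8 = 8.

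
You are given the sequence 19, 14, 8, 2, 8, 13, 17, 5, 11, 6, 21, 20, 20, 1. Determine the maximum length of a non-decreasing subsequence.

6

Track the smallest tail for each achievable length (allowing ties):
19 → extends → [19]
14 → replaces 19 → [14]
8 → replaces 14 → [8]
2 → replaces 8 → [2]
8 → extends → [2, 8]
13 → extends → [2, 8, 13]
17 → extends → [2, 8, 13, 17]
5 → replaces 8 → [2, 5, 13, 17]
11 → replaces 13 → [2, 5, 11, 17]
6 → replaces 11 → [2, 5, 6, 17]
21 → extends → [2, 5, 6, 17, 21]
20 → replaces 21 → [2, 5, 6, 17, 20]
20 → extends → [2, 5, 6, 17, 20, 20]
1 → replaces 2 → [1, 5, 6, 17, 20, 20]
Six tails, so the longest non-decreasing subsequence has length 6 (e.g. 8, 8, 13, 17, 20, 20).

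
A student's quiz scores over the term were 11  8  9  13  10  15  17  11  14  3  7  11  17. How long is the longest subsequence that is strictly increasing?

6

Let dp[i] be the length of the longest such subsequence ending at index i:
i:      1  2  3  4  5  6  7  8  9 10 11 12 13
a[i]:  11  8  9 13 10 15 17 11 14  3  7 11 17
dp:     1  1  2  3  3  4  5  4  5  1  2  4  6
Maximum dp value is 6.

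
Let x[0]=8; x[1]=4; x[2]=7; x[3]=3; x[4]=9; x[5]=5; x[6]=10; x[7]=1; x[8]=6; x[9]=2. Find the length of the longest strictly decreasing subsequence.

4

Negate each value so 'decreasing' becomes 'increasing', then run patience tails on the negated sequence:
-8 → extends → [-8]
-4 → extends → [-8, -4]
-7 → replaces -4 → [-8, -7]
-3 → extends → [-8, -7, -3]
-9 → replaces -8 → [-9, -7, -3]
-5 → replaces -3 → [-9, -7, -5]
-10 → replaces -9 → [-10, -7, -5]
-1 → extends → [-10, -7, -5, -1]
-6 → replaces -5 → [-10, -7, -6, -1]
-2 → replaces -1 → [-10, -7, -6, -2]
Four tails, so the longest strictly decreasing subsequence of the original has length 4.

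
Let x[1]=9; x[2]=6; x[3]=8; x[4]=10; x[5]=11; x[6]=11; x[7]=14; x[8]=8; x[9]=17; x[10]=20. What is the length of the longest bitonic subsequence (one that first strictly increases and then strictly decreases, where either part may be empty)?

7

inc[i] = longest strictly increasing subsequence ending at i; dec[i] = longest strictly decreasing subsequence starting at i:
i:      1  2  3  4  5  6  7  8  9 10
x[i]:   9  6  8 10 11 11 14  8 17 20
inc:    1  1  2  3  4  4  5  2  6  7
dec:    2  1  1  2  2  2  2  1  1  1
Best peak at i=10 (value 20): inc=7, dec=1, length 7+1−1 = 7.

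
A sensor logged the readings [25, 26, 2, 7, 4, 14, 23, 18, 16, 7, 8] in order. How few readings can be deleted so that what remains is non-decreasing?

Fewest deletions = n − (longest non-decreasing subsequence).
Patience tails:
25 → extends → [25]
26 → extends → [25, 26]
2 → replaces 25 → [2, 26]
7 → replaces 26 → [2, 7]
4 → replaces 7 → [2, 4]
14 → extends → [2, 4, 14]
23 → extends → [2, 4, 14, 23]
18 → replaces 23 → [2, 4, 14, 18]
16 → replaces 18 → [2, 4, 14, 16]
7 → replaces 14 → [2, 4, 7, 16]
8 → replaces 16 → [2, 4, 7, 8]
Longest non-decreasing subsequence has length 4, so deletions = 11 − 4 = 7.

7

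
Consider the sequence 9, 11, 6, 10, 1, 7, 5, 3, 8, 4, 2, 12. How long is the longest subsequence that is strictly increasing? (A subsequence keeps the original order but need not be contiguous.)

4

Track the smallest tail for each achievable length (strict):
9 → extends → [9]
11 → extends → [9, 11]
6 → replaces 9 → [6, 11]
10 → replaces 11 → [6, 10]
1 → replaces 6 → [1, 10]
7 → replaces 10 → [1, 7]
5 → replaces 7 → [1, 5]
3 → replaces 5 → [1, 3]
8 → extends → [1, 3, 8]
4 → replaces 8 → [1, 3, 4]
2 → replaces 3 → [1, 2, 4]
12 → extends → [1, 2, 4, 12]
Four tails, so the longest strictly increasing subsequence has length 4 (e.g. 6, 7, 8, 12).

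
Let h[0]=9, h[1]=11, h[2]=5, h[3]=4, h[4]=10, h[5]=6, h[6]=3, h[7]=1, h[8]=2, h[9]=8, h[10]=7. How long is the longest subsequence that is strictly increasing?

3

Track the smallest tail for each achievable length (strict):
9 → extends → [9]
11 → extends → [9, 11]
5 → replaces 9 → [5, 11]
4 → replaces 5 → [4, 11]
10 → replaces 11 → [4, 10]
6 → replaces 10 → [4, 6]
3 → replaces 4 → [3, 6]
1 → replaces 3 → [1, 6]
2 → replaces 6 → [1, 2]
8 → extends → [1, 2, 8]
7 → replaces 8 → [1, 2, 7]
Three tails, so the longest strictly increasing subsequence has length 3 (e.g. 5, 6, 8).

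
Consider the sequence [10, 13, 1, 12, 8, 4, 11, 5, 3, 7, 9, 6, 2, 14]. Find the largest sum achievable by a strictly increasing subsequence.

40

Let S[i] be the best sum of a strictly increasing subsequence ending at i:
i:      1  2  3  4  5  6  7  8  9 10 11 12 13 14
a[i]:  10 13  1 12  8  4 11  5  3  7  9  6  2 14
S:     10 23  1 22  9  5 21 10  4 17 26 16  3 40
Maximum is 40 (e.g. 1 + 4 + 5 + 7 + 9 + 14).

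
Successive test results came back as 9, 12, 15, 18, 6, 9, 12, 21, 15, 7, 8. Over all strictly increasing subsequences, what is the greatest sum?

Let S[i] be the best sum of a strictly increasing subsequence ending at i:
i:      1  2  3  4  5  6  7  8  9 10 11
a[i]:   9 12 15 18  6  9 12 21 15  7  8
S:      9 21 36 54  6 15 27 75 42 13 21
Maximum is 75 (e.g. 9 + 12 + 15 + 18 + 21).

75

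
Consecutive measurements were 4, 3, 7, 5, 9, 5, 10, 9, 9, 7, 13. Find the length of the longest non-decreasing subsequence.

6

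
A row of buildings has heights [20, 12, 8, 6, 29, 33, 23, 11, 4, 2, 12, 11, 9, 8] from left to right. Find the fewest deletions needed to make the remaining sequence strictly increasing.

11

Fewest deletions = n − (longest strictly increasing subsequence).
i:      1  2  3  4  5  6  7  8  9 10 11 12 13 14
a[i]:  20 12  8  6 29 33 23 11  4  2 12 11  9  8
dp:     1  1  1  1  2  3  2  2  1  1  3  2  2  2
max dp = 3, so deletions = 14 − 3 = 11.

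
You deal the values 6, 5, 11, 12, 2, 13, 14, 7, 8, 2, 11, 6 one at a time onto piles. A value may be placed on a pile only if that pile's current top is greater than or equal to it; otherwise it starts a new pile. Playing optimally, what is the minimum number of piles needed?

5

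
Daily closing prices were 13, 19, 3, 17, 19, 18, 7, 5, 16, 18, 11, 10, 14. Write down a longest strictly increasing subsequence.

Patience tails give the LIS length; then backtrack through the dp parents:
13 → extends → [13]
19 → extends → [13, 19]
3 → replaces 13 → [3, 19]
17 → replaces 19 → [3, 17]
19 → extends → [3, 17, 19]
18 → replaces 19 → [3, 17, 18]
7 → replaces 17 → [3, 7, 18]
5 → replaces 7 → [3, 5, 18]
16 → replaces 18 → [3, 5, 16]
18 → extends → [3, 5, 16, 18]
11 → replaces 16 → [3, 5, 11, 18]
10 → replaces 11 → [3, 5, 10, 18]
14 → replaces 18 → [3, 5, 10, 14]
Length 4; one witness is 3, 7, 16, 18.

3, 7, 16, 18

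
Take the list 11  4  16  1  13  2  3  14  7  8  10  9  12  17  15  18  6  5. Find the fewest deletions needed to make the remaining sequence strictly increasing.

9

Fewest deletions = n − (longest strictly increasing subsequence).
Patience tails:
11 → extends → [11]
4 → replaces 11 → [4]
16 → extends → [4, 16]
1 → replaces 4 → [1, 16]
13 → replaces 16 → [1, 13]
2 → replaces 13 → [1, 2]
3 → extends → [1, 2, 3]
14 → extends → [1, 2, 3, 14]
7 → replaces 14 → [1, 2, 3, 7]
8 → extends → [1, 2, 3, 7, 8]
10 → extends → [1, 2, 3, 7, 8, 10]
9 → replaces 10 → [1, 2, 3, 7, 8, 9]
12 → extends → [1, 2, 3, 7, 8, 9, 12]
17 → extends → [1, 2, 3, 7, 8, 9, 12, 17]
15 → replaces 17 → [1, 2, 3, 7, 8, 9, 12, 15]
18 → extends → [1, 2, 3, 7, 8, 9, 12, 15, 18]
6 → replaces 7 → [1, 2, 3, 6, 8, 9, 12, 15, 18]
5 → replaces 6 → [1, 2, 3, 5, 8, 9, 12, 15, 18]
Longest strictly increasing subsequence has length 9, so deletions = 18 − 9 = 9.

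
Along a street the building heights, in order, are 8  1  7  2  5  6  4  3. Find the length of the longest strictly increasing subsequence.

4

Let dp[i] be the length of the longest such subsequence ending at index i:
i:     1 2 3 4 5 6 7 8
a[i]:  8 1 7 2 5 6 4 3
dp:    1 1 2 2 3 4 3 3
Maximum dp value is 4.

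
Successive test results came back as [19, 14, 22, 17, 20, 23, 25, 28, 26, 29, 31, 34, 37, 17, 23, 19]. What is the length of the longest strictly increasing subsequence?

10

Track the smallest tail for each achievable length (strict):
19 → extends → [19]
14 → replaces 19 → [14]
22 → extends → [14, 22]
17 → replaces 22 → [14, 17]
20 → extends → [14, 17, 20]
23 → extends → [14, 17, 20, 23]
25 → extends → [14, 17, 20, 23, 25]
28 → extends → [14, 17, 20, 23, 25, 28]
26 → replaces 28 → [14, 17, 20, 23, 25, 26]
29 → extends → [14, 17, 20, 23, 25, 26, 29]
31 → extends → [14, 17, 20, 23, 25, 26, 29, 31]
34 → extends → [14, 17, 20, 23, 25, 26, 29, 31, 34]
37 → extends → [14, 17, 20, 23, 25, 26, 29, 31, 34, 37]
17 → already a tail → [14, 17, 20, 23, 25, 26, 29, 31, 34, 37]
23 → already a tail → [14, 17, 20, 23, 25, 26, 29, 31, 34, 37]
19 → replaces 20 → [14, 17, 19, 23, 25, 26, 29, 31, 34, 37]
Ten tails, so the longest strictly increasing subsequence has length 10 (e.g. 14, 17, 20, 23, 25, 28, 29, 31, 34, 37).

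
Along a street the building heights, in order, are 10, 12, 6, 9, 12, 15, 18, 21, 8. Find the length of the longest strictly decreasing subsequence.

3

Negate each value so 'decreasing' becomes 'increasing', then run patience tails on the negated sequence:
-10 → extends → [-10]
-12 → replaces -10 → [-12]
-6 → extends → [-12, -6]
-9 → replaces -6 → [-12, -9]
-12 → already a tail → [-12, -9]
-15 → replaces -12 → [-15, -9]
-18 → replaces -15 → [-18, -9]
-21 → replaces -18 → [-21, -9]
-8 → extends → [-21, -9, -8]
Three tails, so the longest strictly decreasing subsequence of the original has length 3.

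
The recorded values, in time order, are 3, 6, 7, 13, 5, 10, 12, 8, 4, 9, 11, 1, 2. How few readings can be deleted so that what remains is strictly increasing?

7

Fewest deletions = n − (longest strictly increasing subsequence).
i:      1  2  3  4  5  6  7  8  9 10 11 12 13
a[i]:   3  6  7 13  5 10 12  8  4  9 11  1  2
dp:     1  2  3  4  2  4  5  4  2  5  6  1  2
max dp = 6, so deletions = 13 − 6 = 7.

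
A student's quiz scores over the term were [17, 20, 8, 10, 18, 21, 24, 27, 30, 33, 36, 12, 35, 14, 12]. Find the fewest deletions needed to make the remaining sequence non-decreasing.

6

Fewest deletions = n − (longest non-decreasing subsequence).
Patience tails:
17 → extends → [17]
20 → extends → [17, 20]
8 → replaces 17 → [8, 20]
10 → replaces 20 → [8, 10]
18 → extends → [8, 10, 18]
21 → extends → [8, 10, 18, 21]
24 → extends → [8, 10, 18, 21, 24]
27 → extends → [8, 10, 18, 21, 24, 27]
30 → extends → [8, 10, 18, 21, 24, 27, 30]
33 → extends → [8, 10, 18, 21, 24, 27, 30, 33]
36 → extends → [8, 10, 18, 21, 24, 27, 30, 33, 36]
12 → replaces 18 → [8, 10, 12, 21, 24, 27, 30, 33, 36]
35 → replaces 36 → [8, 10, 12, 21, 24, 27, 30, 33, 35]
14 → replaces 21 → [8, 10, 12, 14, 24, 27, 30, 33, 35]
12 → replaces 14 → [8, 10, 12, 12, 24, 27, 30, 33, 35]
Longest non-decreasing subsequence has length 9, so deletions = 15 − 9 = 6.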